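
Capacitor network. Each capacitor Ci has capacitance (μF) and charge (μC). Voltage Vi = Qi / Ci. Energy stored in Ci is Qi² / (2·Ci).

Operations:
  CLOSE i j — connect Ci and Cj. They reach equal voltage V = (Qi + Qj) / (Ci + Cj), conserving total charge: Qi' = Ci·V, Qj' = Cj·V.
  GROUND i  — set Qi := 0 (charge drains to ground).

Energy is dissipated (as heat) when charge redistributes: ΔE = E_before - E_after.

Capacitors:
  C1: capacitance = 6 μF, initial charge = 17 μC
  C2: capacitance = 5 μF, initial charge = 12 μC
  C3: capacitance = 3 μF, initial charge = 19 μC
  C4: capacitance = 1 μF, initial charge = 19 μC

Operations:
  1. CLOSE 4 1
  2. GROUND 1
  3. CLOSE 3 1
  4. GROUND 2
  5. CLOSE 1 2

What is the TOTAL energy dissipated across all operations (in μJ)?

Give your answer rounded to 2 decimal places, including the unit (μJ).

Answer: 251.95 μJ

Derivation:
Initial: C1(6μF, Q=17μC, V=2.83V), C2(5μF, Q=12μC, V=2.40V), C3(3μF, Q=19μC, V=6.33V), C4(1μF, Q=19μC, V=19.00V)
Op 1: CLOSE 4-1: Q_total=36.00, C_total=7.00, V=5.14; Q4=5.14, Q1=30.86; dissipated=112.012
Op 2: GROUND 1: Q1=0; energy lost=79.347
Op 3: CLOSE 3-1: Q_total=19.00, C_total=9.00, V=2.11; Q3=6.33, Q1=12.67; dissipated=40.111
Op 4: GROUND 2: Q2=0; energy lost=14.400
Op 5: CLOSE 1-2: Q_total=12.67, C_total=11.00, V=1.15; Q1=6.91, Q2=5.76; dissipated=6.077
Total dissipated: 251.947 μJ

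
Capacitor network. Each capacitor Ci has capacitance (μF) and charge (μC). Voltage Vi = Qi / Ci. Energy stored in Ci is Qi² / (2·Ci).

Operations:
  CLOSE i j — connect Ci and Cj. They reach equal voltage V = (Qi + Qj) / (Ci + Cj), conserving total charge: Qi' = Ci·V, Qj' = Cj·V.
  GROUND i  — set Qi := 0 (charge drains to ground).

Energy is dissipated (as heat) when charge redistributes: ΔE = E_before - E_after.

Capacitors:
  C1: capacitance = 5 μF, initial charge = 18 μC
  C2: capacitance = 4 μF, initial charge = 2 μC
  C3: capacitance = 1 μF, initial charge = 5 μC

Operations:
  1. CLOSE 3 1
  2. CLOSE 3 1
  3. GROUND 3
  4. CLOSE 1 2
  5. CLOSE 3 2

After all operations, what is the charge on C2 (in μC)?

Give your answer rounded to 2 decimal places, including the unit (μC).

Initial: C1(5μF, Q=18μC, V=3.60V), C2(4μF, Q=2μC, V=0.50V), C3(1μF, Q=5μC, V=5.00V)
Op 1: CLOSE 3-1: Q_total=23.00, C_total=6.00, V=3.83; Q3=3.83, Q1=19.17; dissipated=0.817
Op 2: CLOSE 3-1: Q_total=23.00, C_total=6.00, V=3.83; Q3=3.83, Q1=19.17; dissipated=0.000
Op 3: GROUND 3: Q3=0; energy lost=7.347
Op 4: CLOSE 1-2: Q_total=21.17, C_total=9.00, V=2.35; Q1=11.76, Q2=9.41; dissipated=12.346
Op 5: CLOSE 3-2: Q_total=9.41, C_total=5.00, V=1.88; Q3=1.88, Q2=7.53; dissipated=2.212
Final charges: Q1=11.76, Q2=7.53, Q3=1.88

Answer: 7.53 μC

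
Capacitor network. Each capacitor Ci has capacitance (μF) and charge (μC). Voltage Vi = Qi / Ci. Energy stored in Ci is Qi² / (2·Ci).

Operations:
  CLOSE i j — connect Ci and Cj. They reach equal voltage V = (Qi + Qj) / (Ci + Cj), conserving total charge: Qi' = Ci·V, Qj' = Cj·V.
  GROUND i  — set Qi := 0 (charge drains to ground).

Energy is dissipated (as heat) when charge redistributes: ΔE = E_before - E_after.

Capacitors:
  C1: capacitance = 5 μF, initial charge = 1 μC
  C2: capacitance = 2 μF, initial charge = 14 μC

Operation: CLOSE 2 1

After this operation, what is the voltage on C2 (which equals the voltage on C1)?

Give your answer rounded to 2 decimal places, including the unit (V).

Initial: C1(5μF, Q=1μC, V=0.20V), C2(2μF, Q=14μC, V=7.00V)
Op 1: CLOSE 2-1: Q_total=15.00, C_total=7.00, V=2.14; Q2=4.29, Q1=10.71; dissipated=33.029

Answer: 2.14 V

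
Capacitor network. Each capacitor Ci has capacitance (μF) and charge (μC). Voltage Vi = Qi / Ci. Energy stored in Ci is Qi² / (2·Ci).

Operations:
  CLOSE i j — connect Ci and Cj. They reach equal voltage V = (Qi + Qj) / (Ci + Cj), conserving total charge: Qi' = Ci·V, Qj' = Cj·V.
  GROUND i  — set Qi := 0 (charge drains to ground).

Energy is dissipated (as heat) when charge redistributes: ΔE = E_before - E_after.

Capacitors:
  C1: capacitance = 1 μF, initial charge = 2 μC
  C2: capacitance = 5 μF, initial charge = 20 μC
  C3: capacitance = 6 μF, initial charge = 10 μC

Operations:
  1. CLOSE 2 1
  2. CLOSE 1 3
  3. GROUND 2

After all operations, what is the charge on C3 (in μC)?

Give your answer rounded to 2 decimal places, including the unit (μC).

Initial: C1(1μF, Q=2μC, V=2.00V), C2(5μF, Q=20μC, V=4.00V), C3(6μF, Q=10μC, V=1.67V)
Op 1: CLOSE 2-1: Q_total=22.00, C_total=6.00, V=3.67; Q2=18.33, Q1=3.67; dissipated=1.667
Op 2: CLOSE 1-3: Q_total=13.67, C_total=7.00, V=1.95; Q1=1.95, Q3=11.71; dissipated=1.714
Op 3: GROUND 2: Q2=0; energy lost=33.611
Final charges: Q1=1.95, Q2=0.00, Q3=11.71

Answer: 11.71 μC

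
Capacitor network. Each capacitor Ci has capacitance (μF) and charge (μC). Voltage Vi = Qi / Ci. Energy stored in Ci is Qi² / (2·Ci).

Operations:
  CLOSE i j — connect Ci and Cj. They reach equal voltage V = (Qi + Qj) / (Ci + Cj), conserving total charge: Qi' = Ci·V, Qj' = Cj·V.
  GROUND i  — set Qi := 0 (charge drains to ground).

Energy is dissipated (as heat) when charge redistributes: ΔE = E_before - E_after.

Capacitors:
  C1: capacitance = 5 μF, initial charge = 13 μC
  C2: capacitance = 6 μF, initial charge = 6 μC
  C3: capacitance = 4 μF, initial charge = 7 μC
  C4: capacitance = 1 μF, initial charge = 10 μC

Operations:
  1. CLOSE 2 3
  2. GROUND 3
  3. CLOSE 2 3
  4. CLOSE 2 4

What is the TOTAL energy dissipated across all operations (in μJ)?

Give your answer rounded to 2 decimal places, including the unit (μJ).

Initial: C1(5μF, Q=13μC, V=2.60V), C2(6μF, Q=6μC, V=1.00V), C3(4μF, Q=7μC, V=1.75V), C4(1μF, Q=10μC, V=10.00V)
Op 1: CLOSE 2-3: Q_total=13.00, C_total=10.00, V=1.30; Q2=7.80, Q3=5.20; dissipated=0.675
Op 2: GROUND 3: Q3=0; energy lost=3.380
Op 3: CLOSE 2-3: Q_total=7.80, C_total=10.00, V=0.78; Q2=4.68, Q3=3.12; dissipated=2.028
Op 4: CLOSE 2-4: Q_total=14.68, C_total=7.00, V=2.10; Q2=12.58, Q4=2.10; dissipated=36.432
Total dissipated: 42.515 μJ

Answer: 42.52 μJ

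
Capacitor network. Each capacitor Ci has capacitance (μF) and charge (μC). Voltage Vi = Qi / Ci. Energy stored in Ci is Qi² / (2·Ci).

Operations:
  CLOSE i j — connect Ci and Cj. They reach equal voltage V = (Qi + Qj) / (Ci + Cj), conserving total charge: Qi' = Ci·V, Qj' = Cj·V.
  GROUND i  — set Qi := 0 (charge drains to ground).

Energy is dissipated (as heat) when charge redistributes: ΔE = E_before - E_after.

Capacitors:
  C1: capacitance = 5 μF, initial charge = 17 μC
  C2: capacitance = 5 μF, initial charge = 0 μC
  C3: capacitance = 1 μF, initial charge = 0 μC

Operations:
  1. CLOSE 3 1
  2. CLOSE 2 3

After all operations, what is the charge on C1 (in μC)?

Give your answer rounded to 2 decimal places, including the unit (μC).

Initial: C1(5μF, Q=17μC, V=3.40V), C2(5μF, Q=0μC, V=0.00V), C3(1μF, Q=0μC, V=0.00V)
Op 1: CLOSE 3-1: Q_total=17.00, C_total=6.00, V=2.83; Q3=2.83, Q1=14.17; dissipated=4.817
Op 2: CLOSE 2-3: Q_total=2.83, C_total=6.00, V=0.47; Q2=2.36, Q3=0.47; dissipated=3.345
Final charges: Q1=14.17, Q2=2.36, Q3=0.47

Answer: 14.17 μC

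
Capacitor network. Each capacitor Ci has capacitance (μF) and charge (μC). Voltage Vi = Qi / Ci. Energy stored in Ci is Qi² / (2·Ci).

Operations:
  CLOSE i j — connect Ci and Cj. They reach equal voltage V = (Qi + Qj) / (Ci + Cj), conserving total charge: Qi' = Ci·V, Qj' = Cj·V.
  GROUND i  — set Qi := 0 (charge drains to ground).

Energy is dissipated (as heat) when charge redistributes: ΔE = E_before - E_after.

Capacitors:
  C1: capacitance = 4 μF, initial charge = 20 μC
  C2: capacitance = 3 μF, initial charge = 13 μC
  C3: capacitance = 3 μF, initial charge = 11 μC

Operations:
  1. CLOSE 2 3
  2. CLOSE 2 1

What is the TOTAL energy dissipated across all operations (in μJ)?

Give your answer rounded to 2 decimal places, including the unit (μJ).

Answer: 1.19 μJ

Derivation:
Initial: C1(4μF, Q=20μC, V=5.00V), C2(3μF, Q=13μC, V=4.33V), C3(3μF, Q=11μC, V=3.67V)
Op 1: CLOSE 2-3: Q_total=24.00, C_total=6.00, V=4.00; Q2=12.00, Q3=12.00; dissipated=0.333
Op 2: CLOSE 2-1: Q_total=32.00, C_total=7.00, V=4.57; Q2=13.71, Q1=18.29; dissipated=0.857
Total dissipated: 1.190 μJ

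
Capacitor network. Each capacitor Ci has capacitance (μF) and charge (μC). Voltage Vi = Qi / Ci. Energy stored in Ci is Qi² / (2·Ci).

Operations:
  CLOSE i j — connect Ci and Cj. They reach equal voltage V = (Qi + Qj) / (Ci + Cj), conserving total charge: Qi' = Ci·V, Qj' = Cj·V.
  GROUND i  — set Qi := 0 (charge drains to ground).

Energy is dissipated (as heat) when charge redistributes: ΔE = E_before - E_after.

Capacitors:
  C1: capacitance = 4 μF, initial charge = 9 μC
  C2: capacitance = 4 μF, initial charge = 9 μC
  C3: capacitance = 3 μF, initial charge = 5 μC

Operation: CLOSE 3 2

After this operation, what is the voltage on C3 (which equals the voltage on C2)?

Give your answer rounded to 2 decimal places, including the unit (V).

Answer: 2.00 V

Derivation:
Initial: C1(4μF, Q=9μC, V=2.25V), C2(4μF, Q=9μC, V=2.25V), C3(3μF, Q=5μC, V=1.67V)
Op 1: CLOSE 3-2: Q_total=14.00, C_total=7.00, V=2.00; Q3=6.00, Q2=8.00; dissipated=0.292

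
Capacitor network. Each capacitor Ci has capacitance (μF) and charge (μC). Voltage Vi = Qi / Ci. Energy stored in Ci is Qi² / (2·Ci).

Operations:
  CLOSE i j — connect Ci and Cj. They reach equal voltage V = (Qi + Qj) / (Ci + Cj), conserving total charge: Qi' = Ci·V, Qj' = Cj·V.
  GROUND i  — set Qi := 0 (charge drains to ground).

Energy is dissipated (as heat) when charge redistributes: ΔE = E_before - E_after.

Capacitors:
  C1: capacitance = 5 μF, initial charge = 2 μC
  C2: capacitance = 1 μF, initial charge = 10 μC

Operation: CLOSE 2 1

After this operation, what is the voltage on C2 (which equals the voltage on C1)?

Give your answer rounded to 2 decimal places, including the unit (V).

Initial: C1(5μF, Q=2μC, V=0.40V), C2(1μF, Q=10μC, V=10.00V)
Op 1: CLOSE 2-1: Q_total=12.00, C_total=6.00, V=2.00; Q2=2.00, Q1=10.00; dissipated=38.400

Answer: 2.00 V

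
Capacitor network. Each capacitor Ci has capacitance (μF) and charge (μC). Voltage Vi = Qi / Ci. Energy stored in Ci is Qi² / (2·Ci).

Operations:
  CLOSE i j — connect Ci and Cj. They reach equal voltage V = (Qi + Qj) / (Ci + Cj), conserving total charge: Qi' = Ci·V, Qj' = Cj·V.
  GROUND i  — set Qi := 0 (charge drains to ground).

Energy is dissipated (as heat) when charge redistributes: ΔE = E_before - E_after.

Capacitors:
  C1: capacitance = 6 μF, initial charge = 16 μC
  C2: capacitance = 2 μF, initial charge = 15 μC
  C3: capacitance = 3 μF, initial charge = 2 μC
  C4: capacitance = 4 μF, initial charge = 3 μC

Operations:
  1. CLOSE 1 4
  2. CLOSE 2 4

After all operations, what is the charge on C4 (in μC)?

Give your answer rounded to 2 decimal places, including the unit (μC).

Initial: C1(6μF, Q=16μC, V=2.67V), C2(2μF, Q=15μC, V=7.50V), C3(3μF, Q=2μC, V=0.67V), C4(4μF, Q=3μC, V=0.75V)
Op 1: CLOSE 1-4: Q_total=19.00, C_total=10.00, V=1.90; Q1=11.40, Q4=7.60; dissipated=4.408
Op 2: CLOSE 2-4: Q_total=22.60, C_total=6.00, V=3.77; Q2=7.53, Q4=15.07; dissipated=20.907
Final charges: Q1=11.40, Q2=7.53, Q3=2.00, Q4=15.07

Answer: 15.07 μC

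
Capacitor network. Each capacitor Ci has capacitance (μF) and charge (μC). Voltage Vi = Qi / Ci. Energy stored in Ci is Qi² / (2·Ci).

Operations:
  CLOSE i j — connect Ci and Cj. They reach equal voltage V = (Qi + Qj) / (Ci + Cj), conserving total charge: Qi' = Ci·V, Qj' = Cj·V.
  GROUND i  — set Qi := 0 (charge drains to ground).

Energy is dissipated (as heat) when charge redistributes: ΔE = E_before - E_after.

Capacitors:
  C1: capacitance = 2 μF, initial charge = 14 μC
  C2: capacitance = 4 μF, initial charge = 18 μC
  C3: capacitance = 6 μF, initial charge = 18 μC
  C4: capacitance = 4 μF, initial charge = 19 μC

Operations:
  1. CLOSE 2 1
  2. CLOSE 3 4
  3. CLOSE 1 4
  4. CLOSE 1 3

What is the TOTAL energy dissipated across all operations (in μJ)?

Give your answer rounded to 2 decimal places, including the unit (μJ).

Initial: C1(2μF, Q=14μC, V=7.00V), C2(4μF, Q=18μC, V=4.50V), C3(6μF, Q=18μC, V=3.00V), C4(4μF, Q=19μC, V=4.75V)
Op 1: CLOSE 2-1: Q_total=32.00, C_total=6.00, V=5.33; Q2=21.33, Q1=10.67; dissipated=4.167
Op 2: CLOSE 3-4: Q_total=37.00, C_total=10.00, V=3.70; Q3=22.20, Q4=14.80; dissipated=3.675
Op 3: CLOSE 1-4: Q_total=25.47, C_total=6.00, V=4.24; Q1=8.49, Q4=16.98; dissipated=1.779
Op 4: CLOSE 1-3: Q_total=30.69, C_total=8.00, V=3.84; Q1=7.67, Q3=23.02; dissipated=0.222
Total dissipated: 9.842 μJ

Answer: 9.84 μJ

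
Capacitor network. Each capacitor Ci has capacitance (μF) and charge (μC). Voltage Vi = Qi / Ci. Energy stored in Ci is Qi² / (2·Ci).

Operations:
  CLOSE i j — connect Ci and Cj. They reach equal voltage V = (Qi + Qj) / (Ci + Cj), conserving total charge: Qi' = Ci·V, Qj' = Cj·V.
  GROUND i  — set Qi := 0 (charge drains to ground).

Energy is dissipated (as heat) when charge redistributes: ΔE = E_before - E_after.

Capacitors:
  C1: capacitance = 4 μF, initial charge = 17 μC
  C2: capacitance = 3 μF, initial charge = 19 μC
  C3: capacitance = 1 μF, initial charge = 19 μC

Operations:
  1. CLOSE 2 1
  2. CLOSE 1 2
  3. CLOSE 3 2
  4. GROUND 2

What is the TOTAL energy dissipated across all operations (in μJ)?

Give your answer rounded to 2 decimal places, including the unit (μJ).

Initial: C1(4μF, Q=17μC, V=4.25V), C2(3μF, Q=19μC, V=6.33V), C3(1μF, Q=19μC, V=19.00V)
Op 1: CLOSE 2-1: Q_total=36.00, C_total=7.00, V=5.14; Q2=15.43, Q1=20.57; dissipated=3.720
Op 2: CLOSE 1-2: Q_total=36.00, C_total=7.00, V=5.14; Q1=20.57, Q2=15.43; dissipated=0.000
Op 3: CLOSE 3-2: Q_total=34.43, C_total=4.00, V=8.61; Q3=8.61, Q2=25.82; dissipated=72.008
Op 4: GROUND 2: Q2=0; energy lost=111.124
Total dissipated: 186.852 μJ

Answer: 186.85 μJ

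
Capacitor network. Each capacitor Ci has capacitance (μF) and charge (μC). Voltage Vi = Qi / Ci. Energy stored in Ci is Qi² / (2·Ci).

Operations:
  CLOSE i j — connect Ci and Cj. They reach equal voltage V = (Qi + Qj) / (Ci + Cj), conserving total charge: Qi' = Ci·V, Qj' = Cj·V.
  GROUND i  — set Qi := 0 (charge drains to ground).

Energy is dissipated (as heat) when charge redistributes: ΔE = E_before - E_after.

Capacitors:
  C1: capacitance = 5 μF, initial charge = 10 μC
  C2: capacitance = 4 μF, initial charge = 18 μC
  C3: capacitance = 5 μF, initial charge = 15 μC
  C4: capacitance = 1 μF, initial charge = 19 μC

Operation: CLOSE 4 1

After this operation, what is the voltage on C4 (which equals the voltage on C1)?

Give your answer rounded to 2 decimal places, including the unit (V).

Initial: C1(5μF, Q=10μC, V=2.00V), C2(4μF, Q=18μC, V=4.50V), C3(5μF, Q=15μC, V=3.00V), C4(1μF, Q=19μC, V=19.00V)
Op 1: CLOSE 4-1: Q_total=29.00, C_total=6.00, V=4.83; Q4=4.83, Q1=24.17; dissipated=120.417

Answer: 4.83 V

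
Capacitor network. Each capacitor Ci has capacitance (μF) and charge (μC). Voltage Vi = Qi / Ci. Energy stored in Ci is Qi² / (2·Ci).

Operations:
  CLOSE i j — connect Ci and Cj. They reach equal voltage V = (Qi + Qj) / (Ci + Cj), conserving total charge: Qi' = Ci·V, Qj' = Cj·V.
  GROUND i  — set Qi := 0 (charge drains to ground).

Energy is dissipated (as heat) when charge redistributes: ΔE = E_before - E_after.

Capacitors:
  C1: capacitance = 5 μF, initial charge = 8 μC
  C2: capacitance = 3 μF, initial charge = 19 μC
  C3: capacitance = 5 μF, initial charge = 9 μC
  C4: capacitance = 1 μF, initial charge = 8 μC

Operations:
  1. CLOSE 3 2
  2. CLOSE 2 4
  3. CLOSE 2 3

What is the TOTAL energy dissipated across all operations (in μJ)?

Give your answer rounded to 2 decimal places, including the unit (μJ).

Answer: 28.05 μJ

Derivation:
Initial: C1(5μF, Q=8μC, V=1.60V), C2(3μF, Q=19μC, V=6.33V), C3(5μF, Q=9μC, V=1.80V), C4(1μF, Q=8μC, V=8.00V)
Op 1: CLOSE 3-2: Q_total=28.00, C_total=8.00, V=3.50; Q3=17.50, Q2=10.50; dissipated=19.267
Op 2: CLOSE 2-4: Q_total=18.50, C_total=4.00, V=4.62; Q2=13.88, Q4=4.62; dissipated=7.594
Op 3: CLOSE 2-3: Q_total=31.38, C_total=8.00, V=3.92; Q2=11.77, Q3=19.61; dissipated=1.187
Total dissipated: 28.047 μJ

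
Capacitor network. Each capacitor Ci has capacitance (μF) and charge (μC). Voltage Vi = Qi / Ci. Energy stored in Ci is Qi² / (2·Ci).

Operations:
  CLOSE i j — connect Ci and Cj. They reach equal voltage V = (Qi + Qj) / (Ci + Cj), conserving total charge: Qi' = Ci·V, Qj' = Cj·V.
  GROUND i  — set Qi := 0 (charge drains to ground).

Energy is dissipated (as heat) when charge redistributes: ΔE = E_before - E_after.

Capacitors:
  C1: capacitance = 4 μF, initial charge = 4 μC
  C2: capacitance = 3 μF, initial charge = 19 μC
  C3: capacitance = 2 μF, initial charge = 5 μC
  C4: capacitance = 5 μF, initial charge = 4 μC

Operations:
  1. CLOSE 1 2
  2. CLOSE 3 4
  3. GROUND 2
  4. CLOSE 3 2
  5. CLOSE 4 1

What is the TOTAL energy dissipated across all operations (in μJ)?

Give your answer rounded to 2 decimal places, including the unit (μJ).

Initial: C1(4μF, Q=4μC, V=1.00V), C2(3μF, Q=19μC, V=6.33V), C3(2μF, Q=5μC, V=2.50V), C4(5μF, Q=4μC, V=0.80V)
Op 1: CLOSE 1-2: Q_total=23.00, C_total=7.00, V=3.29; Q1=13.14, Q2=9.86; dissipated=24.381
Op 2: CLOSE 3-4: Q_total=9.00, C_total=7.00, V=1.29; Q3=2.57, Q4=6.43; dissipated=2.064
Op 3: GROUND 2: Q2=0; energy lost=16.194
Op 4: CLOSE 3-2: Q_total=2.57, C_total=5.00, V=0.51; Q3=1.03, Q2=1.54; dissipated=0.992
Op 5: CLOSE 4-1: Q_total=19.57, C_total=9.00, V=2.17; Q4=10.87, Q1=8.70; dissipated=4.444
Total dissipated: 48.075 μJ

Answer: 48.08 μJ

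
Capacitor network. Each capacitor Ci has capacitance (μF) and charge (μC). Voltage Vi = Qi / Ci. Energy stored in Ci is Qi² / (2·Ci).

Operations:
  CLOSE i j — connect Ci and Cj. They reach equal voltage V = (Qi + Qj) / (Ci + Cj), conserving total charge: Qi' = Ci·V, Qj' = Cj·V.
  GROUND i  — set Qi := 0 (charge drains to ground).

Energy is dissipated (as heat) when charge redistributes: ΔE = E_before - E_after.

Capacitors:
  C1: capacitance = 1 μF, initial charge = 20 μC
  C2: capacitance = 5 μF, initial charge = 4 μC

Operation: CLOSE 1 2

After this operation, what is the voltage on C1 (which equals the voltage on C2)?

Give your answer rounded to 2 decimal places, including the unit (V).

Initial: C1(1μF, Q=20μC, V=20.00V), C2(5μF, Q=4μC, V=0.80V)
Op 1: CLOSE 1-2: Q_total=24.00, C_total=6.00, V=4.00; Q1=4.00, Q2=20.00; dissipated=153.600

Answer: 4.00 V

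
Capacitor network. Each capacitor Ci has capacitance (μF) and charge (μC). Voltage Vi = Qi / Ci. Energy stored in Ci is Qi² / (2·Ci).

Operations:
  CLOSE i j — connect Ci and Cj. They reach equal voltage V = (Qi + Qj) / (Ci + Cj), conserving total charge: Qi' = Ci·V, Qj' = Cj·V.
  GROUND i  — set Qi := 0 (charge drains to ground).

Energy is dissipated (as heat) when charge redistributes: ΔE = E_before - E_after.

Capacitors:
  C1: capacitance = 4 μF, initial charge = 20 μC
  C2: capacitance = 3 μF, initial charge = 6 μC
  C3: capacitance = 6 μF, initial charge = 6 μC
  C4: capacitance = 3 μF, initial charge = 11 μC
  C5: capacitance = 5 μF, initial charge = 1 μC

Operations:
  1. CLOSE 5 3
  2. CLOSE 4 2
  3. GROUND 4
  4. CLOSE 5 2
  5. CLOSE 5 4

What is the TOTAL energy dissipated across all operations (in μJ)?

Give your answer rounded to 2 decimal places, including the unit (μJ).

Answer: 21.52 μJ

Derivation:
Initial: C1(4μF, Q=20μC, V=5.00V), C2(3μF, Q=6μC, V=2.00V), C3(6μF, Q=6μC, V=1.00V), C4(3μF, Q=11μC, V=3.67V), C5(5μF, Q=1μC, V=0.20V)
Op 1: CLOSE 5-3: Q_total=7.00, C_total=11.00, V=0.64; Q5=3.18, Q3=3.82; dissipated=0.873
Op 2: CLOSE 4-2: Q_total=17.00, C_total=6.00, V=2.83; Q4=8.50, Q2=8.50; dissipated=2.083
Op 3: GROUND 4: Q4=0; energy lost=12.042
Op 4: CLOSE 5-2: Q_total=11.68, C_total=8.00, V=1.46; Q5=7.30, Q2=4.38; dissipated=4.525
Op 5: CLOSE 5-4: Q_total=7.30, C_total=8.00, V=0.91; Q5=4.56, Q4=2.74; dissipated=1.999
Total dissipated: 21.522 μJ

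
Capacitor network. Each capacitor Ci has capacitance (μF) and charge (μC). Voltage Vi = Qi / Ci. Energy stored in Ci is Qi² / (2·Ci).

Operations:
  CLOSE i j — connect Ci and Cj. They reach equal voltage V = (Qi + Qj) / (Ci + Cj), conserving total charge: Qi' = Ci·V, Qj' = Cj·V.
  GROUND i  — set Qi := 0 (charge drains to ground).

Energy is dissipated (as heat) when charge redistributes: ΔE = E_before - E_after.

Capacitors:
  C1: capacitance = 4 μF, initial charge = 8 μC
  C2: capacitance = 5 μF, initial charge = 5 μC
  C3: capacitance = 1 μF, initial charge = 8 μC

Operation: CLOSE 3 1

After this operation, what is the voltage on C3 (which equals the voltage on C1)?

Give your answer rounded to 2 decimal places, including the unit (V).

Initial: C1(4μF, Q=8μC, V=2.00V), C2(5μF, Q=5μC, V=1.00V), C3(1μF, Q=8μC, V=8.00V)
Op 1: CLOSE 3-1: Q_total=16.00, C_total=5.00, V=3.20; Q3=3.20, Q1=12.80; dissipated=14.400

Answer: 3.20 V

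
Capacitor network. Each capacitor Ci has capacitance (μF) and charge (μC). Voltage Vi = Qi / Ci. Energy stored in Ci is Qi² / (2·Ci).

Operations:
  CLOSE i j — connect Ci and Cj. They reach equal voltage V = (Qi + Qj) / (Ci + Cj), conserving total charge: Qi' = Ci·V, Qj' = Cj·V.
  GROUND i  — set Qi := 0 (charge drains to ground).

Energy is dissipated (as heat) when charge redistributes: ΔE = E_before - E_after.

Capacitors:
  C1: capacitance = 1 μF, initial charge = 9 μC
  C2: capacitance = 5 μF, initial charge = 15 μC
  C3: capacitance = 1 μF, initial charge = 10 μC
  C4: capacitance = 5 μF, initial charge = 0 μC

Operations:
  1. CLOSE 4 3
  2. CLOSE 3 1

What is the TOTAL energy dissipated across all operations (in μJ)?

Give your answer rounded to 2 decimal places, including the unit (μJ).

Initial: C1(1μF, Q=9μC, V=9.00V), C2(5μF, Q=15μC, V=3.00V), C3(1μF, Q=10μC, V=10.00V), C4(5μF, Q=0μC, V=0.00V)
Op 1: CLOSE 4-3: Q_total=10.00, C_total=6.00, V=1.67; Q4=8.33, Q3=1.67; dissipated=41.667
Op 2: CLOSE 3-1: Q_total=10.67, C_total=2.00, V=5.33; Q3=5.33, Q1=5.33; dissipated=13.444
Total dissipated: 55.111 μJ

Answer: 55.11 μJ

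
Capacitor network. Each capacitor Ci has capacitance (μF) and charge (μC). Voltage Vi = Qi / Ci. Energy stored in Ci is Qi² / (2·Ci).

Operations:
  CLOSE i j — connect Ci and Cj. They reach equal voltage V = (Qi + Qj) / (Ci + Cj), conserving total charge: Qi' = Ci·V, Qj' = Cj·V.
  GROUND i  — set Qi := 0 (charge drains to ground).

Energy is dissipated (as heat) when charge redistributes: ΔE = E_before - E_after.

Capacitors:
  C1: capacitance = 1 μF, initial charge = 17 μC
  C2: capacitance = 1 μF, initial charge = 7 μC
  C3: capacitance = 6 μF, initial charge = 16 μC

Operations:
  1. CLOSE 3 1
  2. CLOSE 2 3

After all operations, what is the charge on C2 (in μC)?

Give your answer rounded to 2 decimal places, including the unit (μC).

Answer: 5.04 μC

Derivation:
Initial: C1(1μF, Q=17μC, V=17.00V), C2(1μF, Q=7μC, V=7.00V), C3(6μF, Q=16μC, V=2.67V)
Op 1: CLOSE 3-1: Q_total=33.00, C_total=7.00, V=4.71; Q3=28.29, Q1=4.71; dissipated=88.048
Op 2: CLOSE 2-3: Q_total=35.29, C_total=7.00, V=5.04; Q2=5.04, Q3=30.24; dissipated=2.239
Final charges: Q1=4.71, Q2=5.04, Q3=30.24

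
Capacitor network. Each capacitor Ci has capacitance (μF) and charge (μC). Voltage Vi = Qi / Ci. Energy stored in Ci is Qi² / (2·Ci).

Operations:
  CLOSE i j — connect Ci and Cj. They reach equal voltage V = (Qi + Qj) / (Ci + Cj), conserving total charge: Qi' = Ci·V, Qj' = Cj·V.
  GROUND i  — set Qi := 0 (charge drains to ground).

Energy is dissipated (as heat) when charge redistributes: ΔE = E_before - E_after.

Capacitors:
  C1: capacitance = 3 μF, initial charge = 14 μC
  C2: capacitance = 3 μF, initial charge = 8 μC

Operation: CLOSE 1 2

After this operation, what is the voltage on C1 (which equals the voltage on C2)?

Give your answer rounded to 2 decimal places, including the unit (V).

Initial: C1(3μF, Q=14μC, V=4.67V), C2(3μF, Q=8μC, V=2.67V)
Op 1: CLOSE 1-2: Q_total=22.00, C_total=6.00, V=3.67; Q1=11.00, Q2=11.00; dissipated=3.000

Answer: 3.67 V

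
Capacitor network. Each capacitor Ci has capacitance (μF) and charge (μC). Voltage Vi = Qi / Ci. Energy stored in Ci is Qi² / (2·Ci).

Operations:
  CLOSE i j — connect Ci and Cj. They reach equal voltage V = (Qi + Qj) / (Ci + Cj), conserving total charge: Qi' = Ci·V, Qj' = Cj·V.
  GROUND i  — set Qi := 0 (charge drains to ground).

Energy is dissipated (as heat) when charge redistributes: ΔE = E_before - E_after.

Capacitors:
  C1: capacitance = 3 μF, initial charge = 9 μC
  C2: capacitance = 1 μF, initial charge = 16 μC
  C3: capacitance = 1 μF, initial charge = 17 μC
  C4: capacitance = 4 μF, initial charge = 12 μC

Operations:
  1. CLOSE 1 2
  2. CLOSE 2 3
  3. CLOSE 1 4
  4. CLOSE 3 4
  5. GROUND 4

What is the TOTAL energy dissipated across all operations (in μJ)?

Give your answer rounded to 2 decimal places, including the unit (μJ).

Initial: C1(3μF, Q=9μC, V=3.00V), C2(1μF, Q=16μC, V=16.00V), C3(1μF, Q=17μC, V=17.00V), C4(4μF, Q=12μC, V=3.00V)
Op 1: CLOSE 1-2: Q_total=25.00, C_total=4.00, V=6.25; Q1=18.75, Q2=6.25; dissipated=63.375
Op 2: CLOSE 2-3: Q_total=23.25, C_total=2.00, V=11.62; Q2=11.62, Q3=11.62; dissipated=28.891
Op 3: CLOSE 1-4: Q_total=30.75, C_total=7.00, V=4.39; Q1=13.18, Q4=17.57; dissipated=9.054
Op 4: CLOSE 3-4: Q_total=29.20, C_total=5.00, V=5.84; Q3=5.84, Q4=23.36; dissipated=20.922
Op 5: GROUND 4: Q4=0; energy lost=68.195
Total dissipated: 190.435 μJ

Answer: 190.44 μJ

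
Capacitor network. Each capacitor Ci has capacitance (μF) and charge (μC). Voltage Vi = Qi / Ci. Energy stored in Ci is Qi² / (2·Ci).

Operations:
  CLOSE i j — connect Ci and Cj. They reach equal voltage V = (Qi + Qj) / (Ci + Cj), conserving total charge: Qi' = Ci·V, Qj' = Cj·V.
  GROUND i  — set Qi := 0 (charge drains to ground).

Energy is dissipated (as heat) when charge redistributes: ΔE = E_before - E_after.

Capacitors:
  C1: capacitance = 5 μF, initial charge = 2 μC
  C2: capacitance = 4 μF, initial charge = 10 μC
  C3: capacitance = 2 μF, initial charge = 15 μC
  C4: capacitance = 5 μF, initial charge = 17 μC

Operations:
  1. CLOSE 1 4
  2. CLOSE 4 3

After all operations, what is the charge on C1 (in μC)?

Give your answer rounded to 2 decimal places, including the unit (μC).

Initial: C1(5μF, Q=2μC, V=0.40V), C2(4μF, Q=10μC, V=2.50V), C3(2μF, Q=15μC, V=7.50V), C4(5μF, Q=17μC, V=3.40V)
Op 1: CLOSE 1-4: Q_total=19.00, C_total=10.00, V=1.90; Q1=9.50, Q4=9.50; dissipated=11.250
Op 2: CLOSE 4-3: Q_total=24.50, C_total=7.00, V=3.50; Q4=17.50, Q3=7.00; dissipated=22.400
Final charges: Q1=9.50, Q2=10.00, Q3=7.00, Q4=17.50

Answer: 9.50 μC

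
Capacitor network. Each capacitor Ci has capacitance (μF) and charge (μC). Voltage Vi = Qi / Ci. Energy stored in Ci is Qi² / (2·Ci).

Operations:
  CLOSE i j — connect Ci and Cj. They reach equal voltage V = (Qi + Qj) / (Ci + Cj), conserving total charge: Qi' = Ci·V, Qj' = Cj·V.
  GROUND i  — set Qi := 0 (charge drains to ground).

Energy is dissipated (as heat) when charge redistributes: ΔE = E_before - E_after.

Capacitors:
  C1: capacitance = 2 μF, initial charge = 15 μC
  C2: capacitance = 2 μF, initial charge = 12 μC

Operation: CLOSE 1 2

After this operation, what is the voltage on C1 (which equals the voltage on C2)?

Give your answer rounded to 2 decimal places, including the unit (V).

Initial: C1(2μF, Q=15μC, V=7.50V), C2(2μF, Q=12μC, V=6.00V)
Op 1: CLOSE 1-2: Q_total=27.00, C_total=4.00, V=6.75; Q1=13.50, Q2=13.50; dissipated=1.125

Answer: 6.75 V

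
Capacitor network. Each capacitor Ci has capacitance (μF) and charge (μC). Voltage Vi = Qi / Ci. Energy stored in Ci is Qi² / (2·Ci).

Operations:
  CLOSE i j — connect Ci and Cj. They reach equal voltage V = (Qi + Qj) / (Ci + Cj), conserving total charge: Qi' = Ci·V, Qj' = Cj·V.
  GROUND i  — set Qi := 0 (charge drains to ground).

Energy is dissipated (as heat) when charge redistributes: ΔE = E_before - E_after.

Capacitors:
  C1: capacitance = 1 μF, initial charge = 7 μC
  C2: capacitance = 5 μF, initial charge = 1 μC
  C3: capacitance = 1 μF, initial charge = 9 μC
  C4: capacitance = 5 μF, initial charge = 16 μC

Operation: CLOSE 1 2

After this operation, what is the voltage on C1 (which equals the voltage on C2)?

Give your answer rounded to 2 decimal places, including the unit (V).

Answer: 1.33 V

Derivation:
Initial: C1(1μF, Q=7μC, V=7.00V), C2(5μF, Q=1μC, V=0.20V), C3(1μF, Q=9μC, V=9.00V), C4(5μF, Q=16μC, V=3.20V)
Op 1: CLOSE 1-2: Q_total=8.00, C_total=6.00, V=1.33; Q1=1.33, Q2=6.67; dissipated=19.267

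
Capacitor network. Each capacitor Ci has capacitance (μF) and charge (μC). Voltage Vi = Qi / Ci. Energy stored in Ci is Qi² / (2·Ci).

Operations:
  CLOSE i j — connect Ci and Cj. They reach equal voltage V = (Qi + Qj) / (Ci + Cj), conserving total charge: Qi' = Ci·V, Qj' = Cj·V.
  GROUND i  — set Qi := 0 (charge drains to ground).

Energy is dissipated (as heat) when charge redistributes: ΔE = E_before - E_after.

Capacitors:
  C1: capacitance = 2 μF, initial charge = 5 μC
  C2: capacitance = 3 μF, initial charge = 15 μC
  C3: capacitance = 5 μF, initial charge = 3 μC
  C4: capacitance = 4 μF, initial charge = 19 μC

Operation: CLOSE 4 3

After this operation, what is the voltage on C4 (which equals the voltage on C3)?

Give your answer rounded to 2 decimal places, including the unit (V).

Initial: C1(2μF, Q=5μC, V=2.50V), C2(3μF, Q=15μC, V=5.00V), C3(5μF, Q=3μC, V=0.60V), C4(4μF, Q=19μC, V=4.75V)
Op 1: CLOSE 4-3: Q_total=22.00, C_total=9.00, V=2.44; Q4=9.78, Q3=12.22; dissipated=19.136

Answer: 2.44 V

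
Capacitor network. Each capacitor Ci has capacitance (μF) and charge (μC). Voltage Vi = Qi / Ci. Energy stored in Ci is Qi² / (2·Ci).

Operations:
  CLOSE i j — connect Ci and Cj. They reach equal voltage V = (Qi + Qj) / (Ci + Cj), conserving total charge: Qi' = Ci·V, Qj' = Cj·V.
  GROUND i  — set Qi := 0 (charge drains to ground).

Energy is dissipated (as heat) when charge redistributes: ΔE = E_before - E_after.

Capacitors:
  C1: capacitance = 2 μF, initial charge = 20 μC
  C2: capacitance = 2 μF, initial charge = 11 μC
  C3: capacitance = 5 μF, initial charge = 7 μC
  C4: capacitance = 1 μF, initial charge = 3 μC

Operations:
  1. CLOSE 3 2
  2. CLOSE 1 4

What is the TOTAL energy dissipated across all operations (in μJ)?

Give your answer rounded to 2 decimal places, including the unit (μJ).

Answer: 28.34 μJ

Derivation:
Initial: C1(2μF, Q=20μC, V=10.00V), C2(2μF, Q=11μC, V=5.50V), C3(5μF, Q=7μC, V=1.40V), C4(1μF, Q=3μC, V=3.00V)
Op 1: CLOSE 3-2: Q_total=18.00, C_total=7.00, V=2.57; Q3=12.86, Q2=5.14; dissipated=12.007
Op 2: CLOSE 1-4: Q_total=23.00, C_total=3.00, V=7.67; Q1=15.33, Q4=7.67; dissipated=16.333
Total dissipated: 28.340 μJ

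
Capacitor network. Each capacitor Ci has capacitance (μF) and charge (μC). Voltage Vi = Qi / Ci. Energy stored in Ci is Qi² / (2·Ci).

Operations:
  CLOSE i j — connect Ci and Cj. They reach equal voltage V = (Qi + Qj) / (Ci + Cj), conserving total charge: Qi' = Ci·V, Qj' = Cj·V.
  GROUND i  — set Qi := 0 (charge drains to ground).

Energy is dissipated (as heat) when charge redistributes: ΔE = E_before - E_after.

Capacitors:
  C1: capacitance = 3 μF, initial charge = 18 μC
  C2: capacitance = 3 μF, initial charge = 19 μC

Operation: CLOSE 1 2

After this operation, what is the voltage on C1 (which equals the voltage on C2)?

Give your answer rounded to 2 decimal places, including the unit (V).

Initial: C1(3μF, Q=18μC, V=6.00V), C2(3μF, Q=19μC, V=6.33V)
Op 1: CLOSE 1-2: Q_total=37.00, C_total=6.00, V=6.17; Q1=18.50, Q2=18.50; dissipated=0.083

Answer: 6.17 V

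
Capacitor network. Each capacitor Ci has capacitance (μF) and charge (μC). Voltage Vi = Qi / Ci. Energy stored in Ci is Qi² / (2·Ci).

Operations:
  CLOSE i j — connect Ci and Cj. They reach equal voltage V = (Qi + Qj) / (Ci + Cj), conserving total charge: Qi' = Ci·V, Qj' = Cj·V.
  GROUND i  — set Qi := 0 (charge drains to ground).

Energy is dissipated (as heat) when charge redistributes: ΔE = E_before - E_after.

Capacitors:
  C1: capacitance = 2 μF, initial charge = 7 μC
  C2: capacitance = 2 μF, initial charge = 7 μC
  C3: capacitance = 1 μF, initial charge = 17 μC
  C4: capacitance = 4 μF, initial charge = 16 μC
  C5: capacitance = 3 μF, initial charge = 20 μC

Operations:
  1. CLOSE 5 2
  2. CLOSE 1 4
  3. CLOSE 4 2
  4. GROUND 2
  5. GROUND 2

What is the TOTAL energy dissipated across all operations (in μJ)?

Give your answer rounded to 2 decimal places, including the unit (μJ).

Answer: 26.79 μJ

Derivation:
Initial: C1(2μF, Q=7μC, V=3.50V), C2(2μF, Q=7μC, V=3.50V), C3(1μF, Q=17μC, V=17.00V), C4(4μF, Q=16μC, V=4.00V), C5(3μF, Q=20μC, V=6.67V)
Op 1: CLOSE 5-2: Q_total=27.00, C_total=5.00, V=5.40; Q5=16.20, Q2=10.80; dissipated=6.017
Op 2: CLOSE 1-4: Q_total=23.00, C_total=6.00, V=3.83; Q1=7.67, Q4=15.33; dissipated=0.167
Op 3: CLOSE 4-2: Q_total=26.13, C_total=6.00, V=4.36; Q4=17.42, Q2=8.71; dissipated=1.636
Op 4: GROUND 2: Q2=0; energy lost=18.971
Op 5: GROUND 2: Q2=0; energy lost=0.000
Total dissipated: 26.790 μJ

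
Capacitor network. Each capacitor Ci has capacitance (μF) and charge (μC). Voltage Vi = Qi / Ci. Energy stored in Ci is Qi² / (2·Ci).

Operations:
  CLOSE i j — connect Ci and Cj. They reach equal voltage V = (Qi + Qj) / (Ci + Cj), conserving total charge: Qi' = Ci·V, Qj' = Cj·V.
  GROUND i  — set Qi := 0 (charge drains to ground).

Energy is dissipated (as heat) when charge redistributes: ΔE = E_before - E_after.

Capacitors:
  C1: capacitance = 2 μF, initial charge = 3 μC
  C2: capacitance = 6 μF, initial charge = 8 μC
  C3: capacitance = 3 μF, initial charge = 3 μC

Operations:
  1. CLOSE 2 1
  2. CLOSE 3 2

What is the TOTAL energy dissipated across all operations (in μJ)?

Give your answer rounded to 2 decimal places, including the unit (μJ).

Answer: 0.16 μJ

Derivation:
Initial: C1(2μF, Q=3μC, V=1.50V), C2(6μF, Q=8μC, V=1.33V), C3(3μF, Q=3μC, V=1.00V)
Op 1: CLOSE 2-1: Q_total=11.00, C_total=8.00, V=1.38; Q2=8.25, Q1=2.75; dissipated=0.021
Op 2: CLOSE 3-2: Q_total=11.25, C_total=9.00, V=1.25; Q3=3.75, Q2=7.50; dissipated=0.141
Total dissipated: 0.161 μJ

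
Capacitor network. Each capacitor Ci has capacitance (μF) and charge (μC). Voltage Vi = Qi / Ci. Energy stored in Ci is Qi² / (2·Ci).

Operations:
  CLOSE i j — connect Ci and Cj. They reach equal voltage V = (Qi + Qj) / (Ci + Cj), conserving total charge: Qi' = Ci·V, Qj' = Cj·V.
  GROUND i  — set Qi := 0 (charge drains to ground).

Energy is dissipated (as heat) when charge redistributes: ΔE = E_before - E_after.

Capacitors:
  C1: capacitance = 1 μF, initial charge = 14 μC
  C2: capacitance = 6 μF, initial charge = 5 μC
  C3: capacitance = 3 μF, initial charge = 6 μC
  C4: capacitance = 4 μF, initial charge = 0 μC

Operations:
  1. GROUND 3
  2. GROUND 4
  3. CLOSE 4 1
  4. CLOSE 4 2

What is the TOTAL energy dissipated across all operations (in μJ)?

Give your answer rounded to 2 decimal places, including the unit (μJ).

Answer: 89.04 μJ

Derivation:
Initial: C1(1μF, Q=14μC, V=14.00V), C2(6μF, Q=5μC, V=0.83V), C3(3μF, Q=6μC, V=2.00V), C4(4μF, Q=0μC, V=0.00V)
Op 1: GROUND 3: Q3=0; energy lost=6.000
Op 2: GROUND 4: Q4=0; energy lost=0.000
Op 3: CLOSE 4-1: Q_total=14.00, C_total=5.00, V=2.80; Q4=11.20, Q1=2.80; dissipated=78.400
Op 4: CLOSE 4-2: Q_total=16.20, C_total=10.00, V=1.62; Q4=6.48, Q2=9.72; dissipated=4.641
Total dissipated: 89.041 μJ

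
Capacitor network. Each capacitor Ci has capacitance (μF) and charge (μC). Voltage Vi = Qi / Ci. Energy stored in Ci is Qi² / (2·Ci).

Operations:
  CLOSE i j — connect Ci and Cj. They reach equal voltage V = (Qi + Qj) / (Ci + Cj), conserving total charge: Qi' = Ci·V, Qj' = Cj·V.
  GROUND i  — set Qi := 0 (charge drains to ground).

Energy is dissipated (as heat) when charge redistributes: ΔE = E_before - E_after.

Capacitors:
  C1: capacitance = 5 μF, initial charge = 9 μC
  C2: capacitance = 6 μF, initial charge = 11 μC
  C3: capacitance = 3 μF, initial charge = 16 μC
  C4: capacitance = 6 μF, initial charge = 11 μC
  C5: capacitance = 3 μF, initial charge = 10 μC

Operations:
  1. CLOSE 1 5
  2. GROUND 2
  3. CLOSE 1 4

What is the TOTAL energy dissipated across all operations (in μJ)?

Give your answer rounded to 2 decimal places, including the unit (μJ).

Answer: 12.69 μJ

Derivation:
Initial: C1(5μF, Q=9μC, V=1.80V), C2(6μF, Q=11μC, V=1.83V), C3(3μF, Q=16μC, V=5.33V), C4(6μF, Q=11μC, V=1.83V), C5(3μF, Q=10μC, V=3.33V)
Op 1: CLOSE 1-5: Q_total=19.00, C_total=8.00, V=2.38; Q1=11.88, Q5=7.12; dissipated=2.204
Op 2: GROUND 2: Q2=0; energy lost=10.083
Op 3: CLOSE 1-4: Q_total=22.88, C_total=11.00, V=2.08; Q1=10.40, Q4=12.48; dissipated=0.400
Total dissipated: 12.688 μJ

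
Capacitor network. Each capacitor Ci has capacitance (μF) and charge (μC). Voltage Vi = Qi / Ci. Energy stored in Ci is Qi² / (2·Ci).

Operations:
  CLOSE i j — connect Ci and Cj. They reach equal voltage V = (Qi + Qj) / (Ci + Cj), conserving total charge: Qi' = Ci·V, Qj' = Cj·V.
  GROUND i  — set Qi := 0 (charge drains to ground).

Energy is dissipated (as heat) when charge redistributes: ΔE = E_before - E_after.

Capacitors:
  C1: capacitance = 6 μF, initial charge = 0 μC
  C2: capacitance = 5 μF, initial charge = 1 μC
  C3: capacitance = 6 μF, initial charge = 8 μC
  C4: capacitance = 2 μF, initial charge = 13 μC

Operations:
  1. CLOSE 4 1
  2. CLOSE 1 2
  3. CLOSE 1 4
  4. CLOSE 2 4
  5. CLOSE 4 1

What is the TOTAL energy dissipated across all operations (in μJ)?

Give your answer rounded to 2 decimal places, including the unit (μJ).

Initial: C1(6μF, Q=0μC, V=0.00V), C2(5μF, Q=1μC, V=0.20V), C3(6μF, Q=8μC, V=1.33V), C4(2μF, Q=13μC, V=6.50V)
Op 1: CLOSE 4-1: Q_total=13.00, C_total=8.00, V=1.62; Q4=3.25, Q1=9.75; dissipated=31.688
Op 2: CLOSE 1-2: Q_total=10.75, C_total=11.00, V=0.98; Q1=5.86, Q2=4.89; dissipated=2.769
Op 3: CLOSE 1-4: Q_total=9.11, C_total=8.00, V=1.14; Q1=6.84, Q4=2.28; dissipated=0.315
Op 4: CLOSE 2-4: Q_total=7.16, C_total=7.00, V=1.02; Q2=5.12, Q4=2.05; dissipated=0.019
Op 5: CLOSE 4-1: Q_total=8.88, C_total=8.00, V=1.11; Q4=2.22, Q1=6.66; dissipated=0.010
Total dissipated: 34.800 μJ

Answer: 34.80 μJ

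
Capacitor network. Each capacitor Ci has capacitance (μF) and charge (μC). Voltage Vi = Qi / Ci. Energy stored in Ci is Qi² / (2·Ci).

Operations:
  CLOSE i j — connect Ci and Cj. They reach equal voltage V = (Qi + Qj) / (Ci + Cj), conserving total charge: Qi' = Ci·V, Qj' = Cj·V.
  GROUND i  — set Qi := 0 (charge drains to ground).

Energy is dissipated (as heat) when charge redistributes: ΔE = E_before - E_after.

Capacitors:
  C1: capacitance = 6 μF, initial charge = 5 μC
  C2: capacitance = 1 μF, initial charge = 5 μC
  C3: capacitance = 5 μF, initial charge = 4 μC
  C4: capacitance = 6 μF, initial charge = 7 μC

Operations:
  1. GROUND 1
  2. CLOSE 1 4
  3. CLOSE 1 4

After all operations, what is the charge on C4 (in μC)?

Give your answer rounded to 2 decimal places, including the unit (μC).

Answer: 3.50 μC

Derivation:
Initial: C1(6μF, Q=5μC, V=0.83V), C2(1μF, Q=5μC, V=5.00V), C3(5μF, Q=4μC, V=0.80V), C4(6μF, Q=7μC, V=1.17V)
Op 1: GROUND 1: Q1=0; energy lost=2.083
Op 2: CLOSE 1-4: Q_total=7.00, C_total=12.00, V=0.58; Q1=3.50, Q4=3.50; dissipated=2.042
Op 3: CLOSE 1-4: Q_total=7.00, C_total=12.00, V=0.58; Q1=3.50, Q4=3.50; dissipated=0.000
Final charges: Q1=3.50, Q2=5.00, Q3=4.00, Q4=3.50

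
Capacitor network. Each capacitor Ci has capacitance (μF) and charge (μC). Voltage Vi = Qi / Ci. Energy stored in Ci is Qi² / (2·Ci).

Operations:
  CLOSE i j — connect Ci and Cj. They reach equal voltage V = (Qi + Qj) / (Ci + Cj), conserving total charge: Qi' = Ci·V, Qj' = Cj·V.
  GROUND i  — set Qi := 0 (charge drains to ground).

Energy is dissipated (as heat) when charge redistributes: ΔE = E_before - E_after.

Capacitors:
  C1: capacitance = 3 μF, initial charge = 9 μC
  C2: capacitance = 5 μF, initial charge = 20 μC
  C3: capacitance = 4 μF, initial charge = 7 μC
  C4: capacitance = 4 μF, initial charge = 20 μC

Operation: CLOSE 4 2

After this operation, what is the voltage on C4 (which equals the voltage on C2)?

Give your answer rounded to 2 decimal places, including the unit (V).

Answer: 4.44 V

Derivation:
Initial: C1(3μF, Q=9μC, V=3.00V), C2(5μF, Q=20μC, V=4.00V), C3(4μF, Q=7μC, V=1.75V), C4(4μF, Q=20μC, V=5.00V)
Op 1: CLOSE 4-2: Q_total=40.00, C_total=9.00, V=4.44; Q4=17.78, Q2=22.22; dissipated=1.111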